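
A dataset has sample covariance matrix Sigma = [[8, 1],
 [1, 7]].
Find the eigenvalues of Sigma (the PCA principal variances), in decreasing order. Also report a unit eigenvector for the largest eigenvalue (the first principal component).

Step 1 — characteristic polynomial of 2×2 Sigma:
  det(Sigma - λI) = λ² - trace · λ + det = 0.
  trace = 8 + 7 = 15, det = 8·7 - (1)² = 55.
Step 2 — discriminant:
  Δ = trace² - 4·det = 225 - 220 = 5.
Step 3 — eigenvalues:
  λ = (trace ± √Δ)/2 = (15 ± 2.2361)/2,
  λ_1 = 8.618,  λ_2 = 6.382.

Step 4 — unit eigenvector for λ_1: solve (Sigma - λ_1 I)v = 0. First row:
  (8 - 8.618)·v_x + (1)·v_y = 0, i.e. (-0.618)·v_x + (1)·v_y = 0,
  so v ∝ (b, λ_1 - a) = (1, 0.618) = u.
  ||u|| = √((1)² + (0.618)²) = √(1.382) ≈ 1.1756,
  v_1 = u/||u|| ≈ (0.8507, 0.5257) (||v_1|| = 1).

λ_1 = 8.618,  λ_2 = 6.382;  v_1 ≈ (0.8507, 0.5257)


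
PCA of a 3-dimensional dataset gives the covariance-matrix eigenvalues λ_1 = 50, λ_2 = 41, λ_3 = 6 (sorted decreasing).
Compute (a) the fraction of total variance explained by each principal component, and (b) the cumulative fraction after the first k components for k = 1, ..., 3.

Step 1 — total variance = trace(Sigma) = Σ λ_i = 50 + 41 + 6 = 97.

Step 2 — fraction explained by component i = λ_i / Σ λ:
  PC1: 50/97 = 0.5155
  PC2: 41/97 = 0.4227
  PC3: 6/97 = 0.0619

Step 3 — cumulative fraction after k components = (λ_1 + ... + λ_k) / Σ λ:
  k = 1: 50/97 = 0.5155
  k = 2: (50 + 41)/97 = 91/97 = 0.9381
  k = 3: (50 + 41 + 6)/97 = 97/97 = 1

Summary (fraction, with percent):

explained: PC1 0.5155 (51.55%), PC2 0.4227 (42.27%), PC3 0.0619 (6.19%);  cumulative: 0.5155, 0.9381, 1


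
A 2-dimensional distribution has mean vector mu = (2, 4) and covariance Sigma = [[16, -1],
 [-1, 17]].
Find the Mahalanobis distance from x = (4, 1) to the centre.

Step 1 — centre the observation: (x - mu) = (2, -3).

Step 2 — invert Sigma. det(Sigma) = 16·17 - (-1)² = 271.
  Sigma^{-1} = (1/det) · [[d, -b], [-b, a]] = [[0.0627, 0.0037],
 [0.0037, 0.059]].

Step 3 — form the quadratic (x - mu)^T · Sigma^{-1} · (x - mu):
  Sigma^{-1} · (x - mu) = (0.1144, -0.1697).
  (x - mu)^T · [Sigma^{-1} · (x - mu)] = (2)·(0.1144) + (-3)·(-0.1697) = 0.738.

Step 4 — take square root: d = √(0.738) ≈ 0.8591.

d(x, mu) = √(0.738) ≈ 0.8591


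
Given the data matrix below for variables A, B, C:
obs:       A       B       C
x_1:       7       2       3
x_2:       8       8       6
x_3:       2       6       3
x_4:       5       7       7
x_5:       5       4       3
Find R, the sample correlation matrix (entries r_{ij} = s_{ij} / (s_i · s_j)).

Step 1 — column means:
  mean(A) = (7 + 8 + 2 + 5 + 5) / 5 = 27/5 = 5.4
  mean(B) = (2 + 8 + 6 + 7 + 4) / 5 = 27/5 = 5.4
  mean(C) = (3 + 6 + 3 + 7 + 3) / 5 = 22/5 = 4.4

Step 2 — sample variances and covariances s[i,j] = (1/(n-1)) · Σ_k (x_{k,i} - mean_i) · (x_{k,j} - mean_j), with n-1 = 4:
  s[A,A] = ((1.6)·(1.6) + (2.6)·(2.6) + (-3.4)·(-3.4) + (-0.4)·(-0.4) + (-0.4)·(-0.4)) / 4 = 21.2/4 = 5.3
  s[A,B] = ((1.6)·(-3.4) + (2.6)·(2.6) + (-3.4)·(0.6) + (-0.4)·(1.6) + (-0.4)·(-1.4)) / 4 = -0.8/4 = -0.2
  s[A,C] = ((1.6)·(-1.4) + (2.6)·(1.6) + (-3.4)·(-1.4) + (-0.4)·(2.6) + (-0.4)·(-1.4)) / 4 = 6.2/4 = 1.55
  s[B,B] = ((-3.4)·(-3.4) + (2.6)·(2.6) + (0.6)·(0.6) + (1.6)·(1.6) + (-1.4)·(-1.4)) / 4 = 23.2/4 = 5.8
  s[B,C] = ((-3.4)·(-1.4) + (2.6)·(1.6) + (0.6)·(-1.4) + (1.6)·(2.6) + (-1.4)·(-1.4)) / 4 = 14.2/4 = 3.55
  s[C,C] = ((-1.4)·(-1.4) + (1.6)·(1.6) + (-1.4)·(-1.4) + (2.6)·(2.6) + (-1.4)·(-1.4)) / 4 = 15.2/4 = 3.8
  Sample standard deviations s_i = √(s[i,i]):
  s(A) = √(5.3) = 2.3022
  s(B) = √(5.8) = 2.4083
  s(C) = √(3.8) = 1.9494

Step 3 — r_{ij} = s_{ij} / (s_i · s_j):
  r[A,A] = 1 (diagonal).
  r[A,B] = -0.2 / (2.3022 · 2.4083) = -0.2 / 5.5444 = -0.0361
  r[A,C] = 1.55 / (2.3022 · 1.9494) = 1.55 / 4.4878 = 0.3454
  r[B,B] = 1 (diagonal).
  r[B,C] = 3.55 / (2.4083 · 1.9494) = 3.55 / 4.6947 = 0.7562
  r[C,C] = 1 (diagonal).

R is symmetric with unit diagonal. Assembling:

R = [[1, -0.0361, 0.3454],
 [-0.0361, 1, 0.7562],
 [0.3454, 0.7562, 1]]


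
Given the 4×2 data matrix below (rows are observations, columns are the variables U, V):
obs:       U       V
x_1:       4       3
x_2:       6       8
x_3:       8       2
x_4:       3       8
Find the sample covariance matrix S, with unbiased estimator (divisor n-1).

Step 1 — column means:
  mean(U) = (4 + 6 + 8 + 3) / 4 = 21/4 = 5.25
  mean(V) = (3 + 8 + 2 + 8) / 4 = 21/4 = 5.25

Step 2 — sample covariance S[i,j] = (1/(n-1)) · Σ_k (x_{k,i} - mean_i) · (x_{k,j} - mean_j), with n-1 = 3.
  S[U,U] = ((-1.25)·(-1.25) + (0.75)·(0.75) + (2.75)·(2.75) + (-2.25)·(-2.25)) / 3 = 14.75/3 = 4.9167
  S[U,V] = ((-1.25)·(-2.25) + (0.75)·(2.75) + (2.75)·(-3.25) + (-2.25)·(2.75)) / 3 = -10.25/3 = -3.4167
  S[V,V] = ((-2.25)·(-2.25) + (2.75)·(2.75) + (-3.25)·(-3.25) + (2.75)·(2.75)) / 3 = 30.75/3 = 10.25

S is symmetric (S[j,i] = S[i,j]). Assembling:

S = [[4.9167, -3.4167],
 [-3.4167, 10.25]]


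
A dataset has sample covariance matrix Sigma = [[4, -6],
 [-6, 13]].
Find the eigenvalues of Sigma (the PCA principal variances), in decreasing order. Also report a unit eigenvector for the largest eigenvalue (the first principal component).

Step 1 — characteristic polynomial of 2×2 Sigma:
  det(Sigma - λI) = λ² - trace · λ + det = 0.
  trace = 4 + 13 = 17, det = 4·13 - (-6)² = 16.
Step 2 — discriminant:
  Δ = trace² - 4·det = 289 - 64 = 225.
Step 3 — eigenvalues:
  λ = (trace ± √Δ)/2 = (17 ± 15)/2,
  λ_1 = 16,  λ_2 = 1.

Step 4 — unit eigenvector for λ_1: solve (Sigma - λ_1 I)v = 0. First row:
  (4 - 16)·v_x + (-6)·v_y = 0, i.e. (-12)·v_x + (-6)·v_y = 0,
  so v ∝ (b, λ_1 - a) = (-6, 12); multiply by -1 so the first entry is positive: u = (6, -12).
  ||u|| = √((6)² + (-12)²) = √(180) ≈ 13.4164,
  v_1 = u/||u|| ≈ (0.4472, -0.8944) (||v_1|| = 1).

λ_1 = 16,  λ_2 = 1;  v_1 ≈ (0.4472, -0.8944)


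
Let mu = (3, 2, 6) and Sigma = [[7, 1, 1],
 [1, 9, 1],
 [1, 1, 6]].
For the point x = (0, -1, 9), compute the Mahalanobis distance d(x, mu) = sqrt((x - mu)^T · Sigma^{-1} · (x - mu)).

Step 1 — centre the observation: (x - mu) = (-3, -3, 3).

Step 2 — invert Sigma (cofactor / det for 3×3, or solve directly):
  Sigma^{-1} = [[0.148, -0.014, -0.0223],
 [-0.014, 0.1145, -0.0168],
 [-0.0223, -0.0168, 0.1732]].

Step 3 — form the quadratic (x - mu)^T · Sigma^{-1} · (x - mu):
  Sigma^{-1} · (x - mu) = (-0.4693, -0.352, 0.6369).
  (x - mu)^T · [Sigma^{-1} · (x - mu)] = (-3)·(-0.4693) + (-3)·(-0.352) + (3)·(0.6369) = 4.3743.

Step 4 — take square root: d = √(4.3743) ≈ 2.0915.

d(x, mu) = √(4.3743) ≈ 2.0915


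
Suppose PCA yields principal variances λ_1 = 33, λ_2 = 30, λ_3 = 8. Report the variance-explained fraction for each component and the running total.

Step 1 — total variance = trace(Sigma) = Σ λ_i = 33 + 30 + 8 = 71.

Step 2 — fraction explained by component i = λ_i / Σ λ:
  PC1: 33/71 = 0.4648
  PC2: 30/71 = 0.4225
  PC3: 8/71 = 0.1127

Step 3 — cumulative fraction after k components = (λ_1 + ... + λ_k) / Σ λ:
  k = 1: 33/71 = 0.4648
  k = 2: (33 + 30)/71 = 63/71 = 0.8873
  k = 3: (33 + 30 + 8)/71 = 71/71 = 1

Summary (fraction, with percent):

explained: PC1 0.4648 (46.48%), PC2 0.4225 (42.25%), PC3 0.1127 (11.27%);  cumulative: 0.4648, 0.8873, 1


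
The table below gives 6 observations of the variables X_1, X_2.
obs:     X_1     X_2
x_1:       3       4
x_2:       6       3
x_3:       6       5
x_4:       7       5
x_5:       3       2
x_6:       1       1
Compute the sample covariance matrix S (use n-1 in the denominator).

Step 1 — column means:
  mean(X_1) = (3 + 6 + 6 + 7 + 3 + 1) / 6 = 26/6 = 4.3333
  mean(X_2) = (4 + 3 + 5 + 5 + 2 + 1) / 6 = 20/6 = 3.3333

Step 2 — sample covariance S[i,j] = (1/(n-1)) · Σ_k (x_{k,i} - mean_i) · (x_{k,j} - mean_j), with n-1 = 5.
  S[X_1,X_1] = ((-1.3333)·(-1.3333) + (1.6667)·(1.6667) + (1.6667)·(1.6667) + (2.6667)·(2.6667) + (-1.3333)·(-1.3333) + (-3.3333)·(-3.3333)) / 5 = 27.3333/5 = 5.4667
  S[X_1,X_2] = ((-1.3333)·(0.6667) + (1.6667)·(-0.3333) + (1.6667)·(1.6667) + (2.6667)·(1.6667) + (-1.3333)·(-1.3333) + (-3.3333)·(-2.3333)) / 5 = 15.3333/5 = 3.0667
  S[X_2,X_2] = ((0.6667)·(0.6667) + (-0.3333)·(-0.3333) + (1.6667)·(1.6667) + (1.6667)·(1.6667) + (-1.3333)·(-1.3333) + (-2.3333)·(-2.3333)) / 5 = 13.3333/5 = 2.6667

S is symmetric (S[j,i] = S[i,j]). Assembling:

S = [[5.4667, 3.0667],
 [3.0667, 2.6667]]


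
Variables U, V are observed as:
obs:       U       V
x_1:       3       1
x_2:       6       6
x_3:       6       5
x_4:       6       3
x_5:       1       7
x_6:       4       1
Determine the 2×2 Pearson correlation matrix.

Step 1 — column means:
  mean(U) = (3 + 6 + 6 + 6 + 1 + 4) / 6 = 26/6 = 4.3333
  mean(V) = (1 + 6 + 5 + 3 + 7 + 1) / 6 = 23/6 = 3.8333

Step 2 — sample variances and covariances s[i,j] = (1/(n-1)) · Σ_k (x_{k,i} - mean_i) · (x_{k,j} - mean_j), with n-1 = 5:
  s[U,U] = ((-1.3333)·(-1.3333) + (1.6667)·(1.6667) + (1.6667)·(1.6667) + (1.6667)·(1.6667) + (-3.3333)·(-3.3333) + (-0.3333)·(-0.3333)) / 5 = 21.3333/5 = 4.2667
  s[U,V] = ((-1.3333)·(-2.8333) + (1.6667)·(2.1667) + (1.6667)·(1.1667) + (1.6667)·(-0.8333) + (-3.3333)·(3.1667) + (-0.3333)·(-2.8333)) / 5 = -1.6667/5 = -0.3333
  s[V,V] = ((-2.8333)·(-2.8333) + (2.1667)·(2.1667) + (1.1667)·(1.1667) + (-0.8333)·(-0.8333) + (3.1667)·(3.1667) + (-2.8333)·(-2.8333)) / 5 = 32.8333/5 = 6.5667
  Sample standard deviations s_i = √(s[i,i]):
  s(U) = √(4.2667) = 2.0656
  s(V) = √(6.5667) = 2.5626

Step 3 — r_{ij} = s_{ij} / (s_i · s_j):
  r[U,U] = 1 (diagonal).
  r[U,V] = -0.3333 / (2.0656 · 2.5626) = -0.3333 / 5.2932 = -0.063
  r[V,V] = 1 (diagonal).

R is symmetric with unit diagonal. Assembling:

R = [[1, -0.063],
 [-0.063, 1]]


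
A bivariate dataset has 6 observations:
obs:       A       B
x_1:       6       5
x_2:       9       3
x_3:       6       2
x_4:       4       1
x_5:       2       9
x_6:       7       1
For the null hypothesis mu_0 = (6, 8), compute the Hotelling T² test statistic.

Step 1 — sample mean vector:
  mean(A) = (6 + 9 + 6 + 4 + 2 + 7) / 6 = 34/6 = 5.6667
  mean(B) = (5 + 3 + 2 + 1 + 9 + 1) / 6 = 21/6 = 3.5
  x̄ = (5.6667, 3.5),  deviation x̄ - mu_0 = (5.6667, 3.5) - (6, 8) = (-0.3333, -4.5).

Step 2 — sample covariance matrix, S[i,j] = (1/(n-1)) · Σ_k (x_{k,i} - mean_i) · (x_{k,j} - mean_j), divisor n-1 = 5:
  S[A,A] = ((0.3333)·(0.3333) + (3.3333)·(3.3333) + (0.3333)·(0.3333) + (-1.6667)·(-1.6667) + (-3.6667)·(-3.6667) + (1.3333)·(1.3333)) / 5 = 29.3333/5 = 5.8667
  S[A,B] = ((0.3333)·(1.5) + (3.3333)·(-0.5) + (0.3333)·(-1.5) + (-1.6667)·(-2.5) + (-3.6667)·(5.5) + (1.3333)·(-2.5)) / 5 = -21/5 = -4.2
  S[B,B] = ((1.5)·(1.5) + (-0.5)·(-0.5) + (-1.5)·(-1.5) + (-2.5)·(-2.5) + (5.5)·(5.5) + (-2.5)·(-2.5)) / 5 = 47.5/5 = 9.5
  S = [[5.8667, -4.2],
 [-4.2, 9.5]].

Step 3 — invert S. det(S) = 5.8667·9.5 - (-4.2)² = 38.0933.
  S^{-1} = (1/det) · [[d, -b], [-b, a]] = [[0.2494, 0.1103],
 [0.1103, 0.154]].

Step 4 — quadratic form (x̄ - mu_0)^T · S^{-1} · (x̄ - mu_0):
  S^{-1} · (x̄ - mu_0) = (-0.5793, -0.7298),
  (x̄ - mu_0)^T · [...] = (-0.3333)·(-0.5793) + (-4.5)·(-0.7298) = 3.4771.

Step 5 — scale by n: T² = 6 · 3.4771 = 20.8628.

T² ≈ 20.8628


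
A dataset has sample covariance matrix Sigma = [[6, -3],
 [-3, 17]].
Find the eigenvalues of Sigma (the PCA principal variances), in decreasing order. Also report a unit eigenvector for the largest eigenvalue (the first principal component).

Step 1 — characteristic polynomial of 2×2 Sigma:
  det(Sigma - λI) = λ² - trace · λ + det = 0.
  trace = 6 + 17 = 23, det = 6·17 - (-3)² = 93.
Step 2 — discriminant:
  Δ = trace² - 4·det = 529 - 372 = 157.
Step 3 — eigenvalues:
  λ = (trace ± √Δ)/2 = (23 ± 12.53)/2,
  λ_1 = 17.765,  λ_2 = 5.235.

Step 4 — unit eigenvector for λ_1: solve (Sigma - λ_1 I)v = 0. First row:
  (6 - 17.765)·v_x + (-3)·v_y = 0, i.e. (-11.765)·v_x + (-3)·v_y = 0,
  so v ∝ (b, λ_1 - a) = (-3, 11.765); multiply by -1 so the first entry is positive: u = (3, -11.765).
  ||u|| = √((3)² + (-11.765)²) = √(147.4148) ≈ 12.1414,
  v_1 = u/||u|| ≈ (0.2471, -0.969) (||v_1|| = 1).

λ_1 = 17.765,  λ_2 = 5.235;  v_1 ≈ (0.2471, -0.969)


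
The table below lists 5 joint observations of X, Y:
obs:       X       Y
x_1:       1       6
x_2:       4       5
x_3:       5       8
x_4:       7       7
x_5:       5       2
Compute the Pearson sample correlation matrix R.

Step 1 — column means:
  mean(X) = (1 + 4 + 5 + 7 + 5) / 5 = 22/5 = 4.4
  mean(Y) = (6 + 5 + 8 + 7 + 2) / 5 = 28/5 = 5.6

Step 2 — sample variances and covariances s[i,j] = (1/(n-1)) · Σ_k (x_{k,i} - mean_i) · (x_{k,j} - mean_j), with n-1 = 4:
  s[X,X] = ((-3.4)·(-3.4) + (-0.4)·(-0.4) + (0.6)·(0.6) + (2.6)·(2.6) + (0.6)·(0.6)) / 4 = 19.2/4 = 4.8
  s[X,Y] = ((-3.4)·(0.4) + (-0.4)·(-0.6) + (0.6)·(2.4) + (2.6)·(1.4) + (0.6)·(-3.6)) / 4 = 1.8/4 = 0.45
  s[Y,Y] = ((0.4)·(0.4) + (-0.6)·(-0.6) + (2.4)·(2.4) + (1.4)·(1.4) + (-3.6)·(-3.6)) / 4 = 21.2/4 = 5.3
  Sample standard deviations s_i = √(s[i,i]):
  s(X) = √(4.8) = 2.1909
  s(Y) = √(5.3) = 2.3022

Step 3 — r_{ij} = s_{ij} / (s_i · s_j):
  r[X,X] = 1 (diagonal).
  r[X,Y] = 0.45 / (2.1909 · 2.3022) = 0.45 / 5.0438 = 0.0892
  r[Y,Y] = 1 (diagonal).

R is symmetric with unit diagonal. Assembling:

R = [[1, 0.0892],
 [0.0892, 1]]


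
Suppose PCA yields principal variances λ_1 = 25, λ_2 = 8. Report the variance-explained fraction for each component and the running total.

Step 1 — total variance = trace(Sigma) = Σ λ_i = 25 + 8 = 33.

Step 2 — fraction explained by component i = λ_i / Σ λ:
  PC1: 25/33 = 0.7576
  PC2: 8/33 = 0.2424

Step 3 — cumulative fraction after k components = (λ_1 + ... + λ_k) / Σ λ:
  k = 1: 25/33 = 0.7576
  k = 2: (25 + 8)/33 = 33/33 = 1

Summary (fraction, with percent):

explained: PC1 0.7576 (75.76%), PC2 0.2424 (24.24%);  cumulative: 0.7576, 1


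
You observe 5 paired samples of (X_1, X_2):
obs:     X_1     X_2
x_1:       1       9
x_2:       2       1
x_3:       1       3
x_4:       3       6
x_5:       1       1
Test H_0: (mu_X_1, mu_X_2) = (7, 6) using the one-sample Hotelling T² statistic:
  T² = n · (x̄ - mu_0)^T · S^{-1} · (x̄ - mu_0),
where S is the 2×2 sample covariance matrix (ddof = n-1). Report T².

Step 1 — sample mean vector:
  mean(X_1) = (1 + 2 + 1 + 3 + 1) / 5 = 8/5 = 1.6
  mean(X_2) = (9 + 1 + 3 + 6 + 1) / 5 = 20/5 = 4
  x̄ = (1.6, 4),  deviation x̄ - mu_0 = (1.6, 4) - (7, 6) = (-5.4, -2).

Step 2 — sample covariance matrix, S[i,j] = (1/(n-1)) · Σ_k (x_{k,i} - mean_i) · (x_{k,j} - mean_j), divisor n-1 = 4:
  S[X_1,X_1] = ((-0.6)·(-0.6) + (0.4)·(0.4) + (-0.6)·(-0.6) + (1.4)·(1.4) + (-0.6)·(-0.6)) / 4 = 3.2/4 = 0.8
  S[X_1,X_2] = ((-0.6)·(5) + (0.4)·(-3) + (-0.6)·(-1) + (1.4)·(2) + (-0.6)·(-3)) / 4 = 1/4 = 0.25
  S[X_2,X_2] = ((5)·(5) + (-3)·(-3) + (-1)·(-1) + (2)·(2) + (-3)·(-3)) / 4 = 48/4 = 12
  S = [[0.8, 0.25],
 [0.25, 12]].

Step 3 — invert S. det(S) = 0.8·12 - (0.25)² = 9.5375.
  S^{-1} = (1/det) · [[d, -b], [-b, a]] = [[1.2582, -0.0262],
 [-0.0262, 0.0839]].

Step 4 — quadratic form (x̄ - mu_0)^T · S^{-1} · (x̄ - mu_0):
  S^{-1} · (x̄ - mu_0) = (-6.7418, -0.0262),
  (x̄ - mu_0)^T · [...] = (-5.4)·(-6.7418) + (-2)·(-0.0262) = 36.4582.

Step 5 — scale by n: T² = 5 · 36.4582 = 182.291.

T² ≈ 182.291


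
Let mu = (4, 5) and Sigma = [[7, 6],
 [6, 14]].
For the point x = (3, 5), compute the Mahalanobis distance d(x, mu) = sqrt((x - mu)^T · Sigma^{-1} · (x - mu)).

Step 1 — centre the observation: (x - mu) = (-1, 0).

Step 2 — invert Sigma. det(Sigma) = 7·14 - (6)² = 62.
  Sigma^{-1} = (1/det) · [[d, -b], [-b, a]] = [[0.2258, -0.0968],
 [-0.0968, 0.1129]].

Step 3 — form the quadratic (x - mu)^T · Sigma^{-1} · (x - mu):
  Sigma^{-1} · (x - mu) = (-0.2258, 0.0968).
  (x - mu)^T · [Sigma^{-1} · (x - mu)] = (-1)·(-0.2258) + (0)·(0.0968) = 0.2258.

Step 4 — take square root: d = √(0.2258) ≈ 0.4752.

d(x, mu) = √(0.2258) ≈ 0.4752


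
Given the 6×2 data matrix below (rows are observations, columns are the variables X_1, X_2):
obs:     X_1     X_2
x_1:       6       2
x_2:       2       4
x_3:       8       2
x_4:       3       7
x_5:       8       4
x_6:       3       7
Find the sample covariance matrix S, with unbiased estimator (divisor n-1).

Step 1 — column means:
  mean(X_1) = (6 + 2 + 8 + 3 + 8 + 3) / 6 = 30/6 = 5
  mean(X_2) = (2 + 4 + 2 + 7 + 4 + 7) / 6 = 26/6 = 4.3333

Step 2 — sample covariance S[i,j] = (1/(n-1)) · Σ_k (x_{k,i} - mean_i) · (x_{k,j} - mean_j), with n-1 = 5.
  S[X_1,X_1] = ((1)·(1) + (-3)·(-3) + (3)·(3) + (-2)·(-2) + (3)·(3) + (-2)·(-2)) / 5 = 36/5 = 7.2
  S[X_1,X_2] = ((1)·(-2.3333) + (-3)·(-0.3333) + (3)·(-2.3333) + (-2)·(2.6667) + (3)·(-0.3333) + (-2)·(2.6667)) / 5 = -20/5 = -4
  S[X_2,X_2] = ((-2.3333)·(-2.3333) + (-0.3333)·(-0.3333) + (-2.3333)·(-2.3333) + (2.6667)·(2.6667) + (-0.3333)·(-0.3333) + (2.6667)·(2.6667)) / 5 = 25.3333/5 = 5.0667

S is symmetric (S[j,i] = S[i,j]). Assembling:

S = [[7.2, -4],
 [-4, 5.0667]]


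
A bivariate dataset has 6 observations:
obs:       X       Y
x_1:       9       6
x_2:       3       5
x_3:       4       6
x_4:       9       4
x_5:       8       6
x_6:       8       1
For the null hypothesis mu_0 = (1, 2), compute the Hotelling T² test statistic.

Step 1 — sample mean vector:
  mean(X) = (9 + 3 + 4 + 9 + 8 + 8) / 6 = 41/6 = 6.8333
  mean(Y) = (6 + 5 + 6 + 4 + 6 + 1) / 6 = 28/6 = 4.6667
  x̄ = (6.8333, 4.6667),  deviation x̄ - mu_0 = (6.8333, 4.6667) - (1, 2) = (5.8333, 2.6667).

Step 2 — sample covariance matrix, S[i,j] = (1/(n-1)) · Σ_k (x_{k,i} - mean_i) · (x_{k,j} - mean_j), divisor n-1 = 5:
  S[X,X] = ((2.1667)·(2.1667) + (-3.8333)·(-3.8333) + (-2.8333)·(-2.8333) + (2.1667)·(2.1667) + (1.1667)·(1.1667) + (1.1667)·(1.1667)) / 5 = 34.8333/5 = 6.9667
  S[X,Y] = ((2.1667)·(1.3333) + (-3.8333)·(0.3333) + (-2.8333)·(1.3333) + (2.1667)·(-0.6667) + (1.1667)·(1.3333) + (1.1667)·(-3.6667)) / 5 = -6.3333/5 = -1.2667
  S[Y,Y] = ((1.3333)·(1.3333) + (0.3333)·(0.3333) + (1.3333)·(1.3333) + (-0.6667)·(-0.6667) + (1.3333)·(1.3333) + (-3.6667)·(-3.6667)) / 5 = 19.3333/5 = 3.8667
  S = [[6.9667, -1.2667],
 [-1.2667, 3.8667]].

Step 3 — invert S. det(S) = 6.9667·3.8667 - (-1.2667)² = 25.3333.
  S^{-1} = (1/det) · [[d, -b], [-b, a]] = [[0.1526, 0.05],
 [0.05, 0.275]].

Step 4 — quadratic form (x̄ - mu_0)^T · S^{-1} · (x̄ - mu_0):
  S^{-1} · (x̄ - mu_0) = (1.0237, 1.025),
  (x̄ - mu_0)^T · [...] = (5.8333)·(1.0237) + (2.6667)·(1.025) = 8.7048.

Step 5 — scale by n: T² = 6 · 8.7048 = 52.2289.

T² ≈ 52.2289


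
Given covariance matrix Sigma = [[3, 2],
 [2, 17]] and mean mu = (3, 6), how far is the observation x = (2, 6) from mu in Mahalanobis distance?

Step 1 — centre the observation: (x - mu) = (-1, 0).

Step 2 — invert Sigma. det(Sigma) = 3·17 - (2)² = 47.
  Sigma^{-1} = (1/det) · [[d, -b], [-b, a]] = [[0.3617, -0.0426],
 [-0.0426, 0.0638]].

Step 3 — form the quadratic (x - mu)^T · Sigma^{-1} · (x - mu):
  Sigma^{-1} · (x - mu) = (-0.3617, 0.0426).
  (x - mu)^T · [Sigma^{-1} · (x - mu)] = (-1)·(-0.3617) + (0)·(0.0426) = 0.3617.

Step 4 — take square root: d = √(0.3617) ≈ 0.6014.

d(x, mu) = √(0.3617) ≈ 0.6014


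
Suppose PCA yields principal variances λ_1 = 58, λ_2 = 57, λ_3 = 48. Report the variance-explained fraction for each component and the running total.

Step 1 — total variance = trace(Sigma) = Σ λ_i = 58 + 57 + 48 = 163.

Step 2 — fraction explained by component i = λ_i / Σ λ:
  PC1: 58/163 = 0.3558
  PC2: 57/163 = 0.3497
  PC3: 48/163 = 0.2945

Step 3 — cumulative fraction after k components = (λ_1 + ... + λ_k) / Σ λ:
  k = 1: 58/163 = 0.3558
  k = 2: (58 + 57)/163 = 115/163 = 0.7055
  k = 3: (58 + 57 + 48)/163 = 163/163 = 1

Summary (fraction, with percent):

explained: PC1 0.3558 (35.58%), PC2 0.3497 (34.97%), PC3 0.2945 (29.45%);  cumulative: 0.3558, 0.7055, 1


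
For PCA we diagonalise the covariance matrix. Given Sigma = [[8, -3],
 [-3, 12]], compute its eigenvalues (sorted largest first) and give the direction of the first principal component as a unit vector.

Step 1 — characteristic polynomial of 2×2 Sigma:
  det(Sigma - λI) = λ² - trace · λ + det = 0.
  trace = 8 + 12 = 20, det = 8·12 - (-3)² = 87.
Step 2 — discriminant:
  Δ = trace² - 4·det = 400 - 348 = 52.
Step 3 — eigenvalues:
  λ = (trace ± √Δ)/2 = (20 ± 7.2111)/2,
  λ_1 = 13.6056,  λ_2 = 6.3944.

Step 4 — unit eigenvector for λ_1: solve (Sigma - λ_1 I)v = 0. First row:
  (8 - 13.6056)·v_x + (-3)·v_y = 0, i.e. (-5.6056)·v_x + (-3)·v_y = 0,
  so v ∝ (b, λ_1 - a) = (-3, 5.6056); multiply by -1 so the first entry is positive: u = (3, -5.6056).
  ||u|| = √((3)² + (-5.6056)²) = √(40.4222) ≈ 6.3578,
  v_1 = u/||u|| ≈ (0.4719, -0.8817) (||v_1|| = 1).

λ_1 = 13.6056,  λ_2 = 6.3944;  v_1 ≈ (0.4719, -0.8817)


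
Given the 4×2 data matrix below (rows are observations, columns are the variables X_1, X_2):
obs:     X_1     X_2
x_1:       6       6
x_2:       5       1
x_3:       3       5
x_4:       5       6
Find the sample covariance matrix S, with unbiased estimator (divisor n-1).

Step 1 — column means:
  mean(X_1) = (6 + 5 + 3 + 5) / 4 = 19/4 = 4.75
  mean(X_2) = (6 + 1 + 5 + 6) / 4 = 18/4 = 4.5

Step 2 — sample covariance S[i,j] = (1/(n-1)) · Σ_k (x_{k,i} - mean_i) · (x_{k,j} - mean_j), with n-1 = 3.
  S[X_1,X_1] = ((1.25)·(1.25) + (0.25)·(0.25) + (-1.75)·(-1.75) + (0.25)·(0.25)) / 3 = 4.75/3 = 1.5833
  S[X_1,X_2] = ((1.25)·(1.5) + (0.25)·(-3.5) + (-1.75)·(0.5) + (0.25)·(1.5)) / 3 = 0.5/3 = 0.1667
  S[X_2,X_2] = ((1.5)·(1.5) + (-3.5)·(-3.5) + (0.5)·(0.5) + (1.5)·(1.5)) / 3 = 17/3 = 5.6667

S is symmetric (S[j,i] = S[i,j]). Assembling:

S = [[1.5833, 0.1667],
 [0.1667, 5.6667]]


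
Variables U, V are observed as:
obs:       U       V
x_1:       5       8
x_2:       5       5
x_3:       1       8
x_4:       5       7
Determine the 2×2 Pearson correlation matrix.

Step 1 — column means:
  mean(U) = (5 + 5 + 1 + 5) / 4 = 16/4 = 4
  mean(V) = (8 + 5 + 8 + 7) / 4 = 28/4 = 7

Step 2 — sample variances and covariances s[i,j] = (1/(n-1)) · Σ_k (x_{k,i} - mean_i) · (x_{k,j} - mean_j), with n-1 = 3:
  s[U,U] = ((1)·(1) + (1)·(1) + (-3)·(-3) + (1)·(1)) / 3 = 12/3 = 4
  s[U,V] = ((1)·(1) + (1)·(-2) + (-3)·(1) + (1)·(0)) / 3 = -4/3 = -1.3333
  s[V,V] = ((1)·(1) + (-2)·(-2) + (1)·(1) + (0)·(0)) / 3 = 6/3 = 2
  Sample standard deviations s_i = √(s[i,i]):
  s(U) = √(4) = 2
  s(V) = √(2) = 1.4142

Step 3 — r_{ij} = s_{ij} / (s_i · s_j):
  r[U,U] = 1 (diagonal).
  r[U,V] = -1.3333 / (2 · 1.4142) = -1.3333 / 2.8284 = -0.4714
  r[V,V] = 1 (diagonal).

R is symmetric with unit diagonal. Assembling:

R = [[1, -0.4714],
 [-0.4714, 1]]


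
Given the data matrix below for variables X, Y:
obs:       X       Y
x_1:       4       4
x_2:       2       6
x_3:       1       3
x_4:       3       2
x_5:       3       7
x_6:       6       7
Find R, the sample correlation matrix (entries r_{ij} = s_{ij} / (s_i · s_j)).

Step 1 — column means:
  mean(X) = (4 + 2 + 1 + 3 + 3 + 6) / 6 = 19/6 = 3.1667
  mean(Y) = (4 + 6 + 3 + 2 + 7 + 7) / 6 = 29/6 = 4.8333

Step 2 — sample variances and covariances s[i,j] = (1/(n-1)) · Σ_k (x_{k,i} - mean_i) · (x_{k,j} - mean_j), with n-1 = 5:
  s[X,X] = ((0.8333)·(0.8333) + (-1.1667)·(-1.1667) + (-2.1667)·(-2.1667) + (-0.1667)·(-0.1667) + (-0.1667)·(-0.1667) + (2.8333)·(2.8333)) / 5 = 14.8333/5 = 2.9667
  s[X,Y] = ((0.8333)·(-0.8333) + (-1.1667)·(1.1667) + (-2.1667)·(-1.8333) + (-0.1667)·(-2.8333) + (-0.1667)·(2.1667) + (2.8333)·(2.1667)) / 5 = 8.1667/5 = 1.6333
  s[Y,Y] = ((-0.8333)·(-0.8333) + (1.1667)·(1.1667) + (-1.8333)·(-1.8333) + (-2.8333)·(-2.8333) + (2.1667)·(2.1667) + (2.1667)·(2.1667)) / 5 = 22.8333/5 = 4.5667
  Sample standard deviations s_i = √(s[i,i]):
  s(X) = √(2.9667) = 1.7224
  s(Y) = √(4.5667) = 2.137

Step 3 — r_{ij} = s_{ij} / (s_i · s_j):
  r[X,X] = 1 (diagonal).
  r[X,Y] = 1.6333 / (1.7224 · 2.137) = 1.6333 / 3.6807 = 0.4438
  r[Y,Y] = 1 (diagonal).

R is symmetric with unit diagonal. Assembling:

R = [[1, 0.4438],
 [0.4438, 1]]


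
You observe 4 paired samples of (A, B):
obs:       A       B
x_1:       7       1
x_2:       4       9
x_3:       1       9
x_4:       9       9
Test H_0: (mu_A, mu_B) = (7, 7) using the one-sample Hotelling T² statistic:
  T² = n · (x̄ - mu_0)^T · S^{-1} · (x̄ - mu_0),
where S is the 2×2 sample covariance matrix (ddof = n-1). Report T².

Step 1 — sample mean vector:
  mean(A) = (7 + 4 + 1 + 9) / 4 = 21/4 = 5.25
  mean(B) = (1 + 9 + 9 + 9) / 4 = 28/4 = 7
  x̄ = (5.25, 7),  deviation x̄ - mu_0 = (5.25, 7) - (7, 7) = (-1.75, 0).

Step 2 — sample covariance matrix, S[i,j] = (1/(n-1)) · Σ_k (x_{k,i} - mean_i) · (x_{k,j} - mean_j), divisor n-1 = 3:
  S[A,A] = ((1.75)·(1.75) + (-1.25)·(-1.25) + (-4.25)·(-4.25) + (3.75)·(3.75)) / 3 = 36.75/3 = 12.25
  S[A,B] = ((1.75)·(-6) + (-1.25)·(2) + (-4.25)·(2) + (3.75)·(2)) / 3 = -14/3 = -4.6667
  S[B,B] = ((-6)·(-6) + (2)·(2) + (2)·(2) + (2)·(2)) / 3 = 48/3 = 16
  S = [[12.25, -4.6667],
 [-4.6667, 16]].

Step 3 — invert S. det(S) = 12.25·16 - (-4.6667)² = 174.2222.
  S^{-1} = (1/det) · [[d, -b], [-b, a]] = [[0.0918, 0.0268],
 [0.0268, 0.0703]].

Step 4 — quadratic form (x̄ - mu_0)^T · S^{-1} · (x̄ - mu_0):
  S^{-1} · (x̄ - mu_0) = (-0.1607, -0.0469),
  (x̄ - mu_0)^T · [...] = (-1.75)·(-0.1607) + (0)·(-0.0469) = 0.2812.

Step 5 — scale by n: T² = 4 · 0.2812 = 1.125.

T² ≈ 1.125


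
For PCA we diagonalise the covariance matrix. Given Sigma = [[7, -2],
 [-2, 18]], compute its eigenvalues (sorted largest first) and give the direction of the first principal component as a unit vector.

Step 1 — characteristic polynomial of 2×2 Sigma:
  det(Sigma - λI) = λ² - trace · λ + det = 0.
  trace = 7 + 18 = 25, det = 7·18 - (-2)² = 122.
Step 2 — discriminant:
  Δ = trace² - 4·det = 625 - 488 = 137.
Step 3 — eigenvalues:
  λ = (trace ± √Δ)/2 = (25 ± 11.7047)/2,
  λ_1 = 18.3523,  λ_2 = 6.6477.

Step 4 — unit eigenvector for λ_1: solve (Sigma - λ_1 I)v = 0. First row:
  (7 - 18.3523)·v_x + (-2)·v_y = 0, i.e. (-11.3523)·v_x + (-2)·v_y = 0,
  so v ∝ (b, λ_1 - a) = (-2, 11.3523); multiply by -1 so the first entry is positive: u = (2, -11.3523).
  ||u|| = √((2)² + (-11.3523)²) = √(132.8758) ≈ 11.5272,
  v_1 = u/||u|| ≈ (0.1735, -0.9848) (||v_1|| = 1).

λ_1 = 18.3523,  λ_2 = 6.6477;  v_1 ≈ (0.1735, -0.9848)


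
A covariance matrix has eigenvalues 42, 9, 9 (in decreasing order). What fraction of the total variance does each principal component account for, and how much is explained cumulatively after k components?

Step 1 — total variance = trace(Sigma) = Σ λ_i = 42 + 9 + 9 = 60.

Step 2 — fraction explained by component i = λ_i / Σ λ:
  PC1: 42/60 = 0.7
  PC2: 9/60 = 0.15
  PC3: 9/60 = 0.15

Step 3 — cumulative fraction after k components = (λ_1 + ... + λ_k) / Σ λ:
  k = 1: 42/60 = 0.7
  k = 2: (42 + 9)/60 = 51/60 = 0.85
  k = 3: (42 + 9 + 9)/60 = 60/60 = 1

Summary (fraction, with percent):

explained: PC1 0.7 (70%), PC2 0.15 (15%), PC3 0.15 (15%);  cumulative: 0.7, 0.85, 1


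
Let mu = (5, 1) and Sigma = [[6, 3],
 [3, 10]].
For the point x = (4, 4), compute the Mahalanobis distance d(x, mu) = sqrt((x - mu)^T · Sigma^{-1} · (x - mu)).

Step 1 — centre the observation: (x - mu) = (-1, 3).

Step 2 — invert Sigma. det(Sigma) = 6·10 - (3)² = 51.
  Sigma^{-1} = (1/det) · [[d, -b], [-b, a]] = [[0.1961, -0.0588],
 [-0.0588, 0.1176]].

Step 3 — form the quadratic (x - mu)^T · Sigma^{-1} · (x - mu):
  Sigma^{-1} · (x - mu) = (-0.3725, 0.4118).
  (x - mu)^T · [Sigma^{-1} · (x - mu)] = (-1)·(-0.3725) + (3)·(0.4118) = 1.6078.

Step 4 — take square root: d = √(1.6078) ≈ 1.268.

d(x, mu) = √(1.6078) ≈ 1.268


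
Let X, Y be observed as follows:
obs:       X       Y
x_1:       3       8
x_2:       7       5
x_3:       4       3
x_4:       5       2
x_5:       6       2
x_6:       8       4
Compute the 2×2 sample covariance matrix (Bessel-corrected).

Step 1 — column means:
  mean(X) = (3 + 7 + 4 + 5 + 6 + 8) / 6 = 33/6 = 5.5
  mean(Y) = (8 + 5 + 3 + 2 + 2 + 4) / 6 = 24/6 = 4

Step 2 — sample covariance S[i,j] = (1/(n-1)) · Σ_k (x_{k,i} - mean_i) · (x_{k,j} - mean_j), with n-1 = 5.
  S[X,X] = ((-2.5)·(-2.5) + (1.5)·(1.5) + (-1.5)·(-1.5) + (-0.5)·(-0.5) + (0.5)·(0.5) + (2.5)·(2.5)) / 5 = 17.5/5 = 3.5
  S[X,Y] = ((-2.5)·(4) + (1.5)·(1) + (-1.5)·(-1) + (-0.5)·(-2) + (0.5)·(-2) + (2.5)·(0)) / 5 = -7/5 = -1.4
  S[Y,Y] = ((4)·(4) + (1)·(1) + (-1)·(-1) + (-2)·(-2) + (-2)·(-2) + (0)·(0)) / 5 = 26/5 = 5.2

S is symmetric (S[j,i] = S[i,j]). Assembling:

S = [[3.5, -1.4],
 [-1.4, 5.2]]


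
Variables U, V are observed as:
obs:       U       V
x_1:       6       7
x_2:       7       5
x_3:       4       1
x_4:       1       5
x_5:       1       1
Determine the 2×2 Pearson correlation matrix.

Step 1 — column means:
  mean(U) = (6 + 7 + 4 + 1 + 1) / 5 = 19/5 = 3.8
  mean(V) = (7 + 5 + 1 + 5 + 1) / 5 = 19/5 = 3.8

Step 2 — sample variances and covariances s[i,j] = (1/(n-1)) · Σ_k (x_{k,i} - mean_i) · (x_{k,j} - mean_j), with n-1 = 4:
  s[U,U] = ((2.2)·(2.2) + (3.2)·(3.2) + (0.2)·(0.2) + (-2.8)·(-2.8) + (-2.8)·(-2.8)) / 4 = 30.8/4 = 7.7
  s[U,V] = ((2.2)·(3.2) + (3.2)·(1.2) + (0.2)·(-2.8) + (-2.8)·(1.2) + (-2.8)·(-2.8)) / 4 = 14.8/4 = 3.7
  s[V,V] = ((3.2)·(3.2) + (1.2)·(1.2) + (-2.8)·(-2.8) + (1.2)·(1.2) + (-2.8)·(-2.8)) / 4 = 28.8/4 = 7.2
  Sample standard deviations s_i = √(s[i,i]):
  s(U) = √(7.7) = 2.7749
  s(V) = √(7.2) = 2.6833

Step 3 — r_{ij} = s_{ij} / (s_i · s_j):
  r[U,U] = 1 (diagonal).
  r[U,V] = 3.7 / (2.7749 · 2.6833) = 3.7 / 7.4458 = 0.4969
  r[V,V] = 1 (diagonal).

R is symmetric with unit diagonal. Assembling:

R = [[1, 0.4969],
 [0.4969, 1]]


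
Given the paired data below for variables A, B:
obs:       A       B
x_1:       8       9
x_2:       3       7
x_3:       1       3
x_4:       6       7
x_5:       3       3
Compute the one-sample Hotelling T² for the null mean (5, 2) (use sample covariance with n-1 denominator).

Step 1 — sample mean vector:
  mean(A) = (8 + 3 + 1 + 6 + 3) / 5 = 21/5 = 4.2
  mean(B) = (9 + 7 + 3 + 7 + 3) / 5 = 29/5 = 5.8
  x̄ = (4.2, 5.8),  deviation x̄ - mu_0 = (4.2, 5.8) - (5, 2) = (-0.8, 3.8).

Step 2 — sample covariance matrix, S[i,j] = (1/(n-1)) · Σ_k (x_{k,i} - mean_i) · (x_{k,j} - mean_j), divisor n-1 = 4:
  S[A,A] = ((3.8)·(3.8) + (-1.2)·(-1.2) + (-3.2)·(-3.2) + (1.8)·(1.8) + (-1.2)·(-1.2)) / 4 = 30.8/4 = 7.7
  S[A,B] = ((3.8)·(3.2) + (-1.2)·(1.2) + (-3.2)·(-2.8) + (1.8)·(1.2) + (-1.2)·(-2.8)) / 4 = 25.2/4 = 6.3
  S[B,B] = ((3.2)·(3.2) + (1.2)·(1.2) + (-2.8)·(-2.8) + (1.2)·(1.2) + (-2.8)·(-2.8)) / 4 = 28.8/4 = 7.2
  S = [[7.7, 6.3],
 [6.3, 7.2]].

Step 3 — invert S. det(S) = 7.7·7.2 - (6.3)² = 15.75.
  S^{-1} = (1/det) · [[d, -b], [-b, a]] = [[0.4571, -0.4],
 [-0.4, 0.4889]].

Step 4 — quadratic form (x̄ - mu_0)^T · S^{-1} · (x̄ - mu_0):
  S^{-1} · (x̄ - mu_0) = (-1.8857, 2.1778),
  (x̄ - mu_0)^T · [...] = (-0.8)·(-1.8857) + (3.8)·(2.1778) = 9.7841.

Step 5 — scale by n: T² = 5 · 9.7841 = 48.9206.

T² ≈ 48.9206


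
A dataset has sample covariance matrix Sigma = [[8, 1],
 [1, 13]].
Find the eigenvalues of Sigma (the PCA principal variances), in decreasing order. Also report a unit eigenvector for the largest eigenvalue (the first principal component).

Step 1 — characteristic polynomial of 2×2 Sigma:
  det(Sigma - λI) = λ² - trace · λ + det = 0.
  trace = 8 + 13 = 21, det = 8·13 - (1)² = 103.
Step 2 — discriminant:
  Δ = trace² - 4·det = 441 - 412 = 29.
Step 3 — eigenvalues:
  λ = (trace ± √Δ)/2 = (21 ± 5.3852)/2,
  λ_1 = 13.1926,  λ_2 = 7.8074.

Step 4 — unit eigenvector for λ_1: solve (Sigma - λ_1 I)v = 0. First row:
  (8 - 13.1926)·v_x + (1)·v_y = 0, i.e. (-5.1926)·v_x + (1)·v_y = 0,
  so v ∝ (b, λ_1 - a) = (1, 5.1926) = u.
  ||u|| = √((1)² + (5.1926)²) = √(27.9629) ≈ 5.288,
  v_1 = u/||u|| ≈ (0.1891, 0.982) (||v_1|| = 1).

λ_1 = 13.1926,  λ_2 = 7.8074;  v_1 ≈ (0.1891, 0.982)


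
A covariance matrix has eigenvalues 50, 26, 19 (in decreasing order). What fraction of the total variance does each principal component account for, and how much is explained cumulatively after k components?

Step 1 — total variance = trace(Sigma) = Σ λ_i = 50 + 26 + 19 = 95.

Step 2 — fraction explained by component i = λ_i / Σ λ:
  PC1: 50/95 = 0.5263
  PC2: 26/95 = 0.2737
  PC3: 19/95 = 0.2

Step 3 — cumulative fraction after k components = (λ_1 + ... + λ_k) / Σ λ:
  k = 1: 50/95 = 0.5263
  k = 2: (50 + 26)/95 = 76/95 = 0.8
  k = 3: (50 + 26 + 19)/95 = 95/95 = 1

Summary (fraction, with percent):

explained: PC1 0.5263 (52.63%), PC2 0.2737 (27.37%), PC3 0.2 (20%);  cumulative: 0.5263, 0.8, 1


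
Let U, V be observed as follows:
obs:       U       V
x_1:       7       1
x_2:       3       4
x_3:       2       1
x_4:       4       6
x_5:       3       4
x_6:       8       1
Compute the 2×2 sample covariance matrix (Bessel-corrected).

Step 1 — column means:
  mean(U) = (7 + 3 + 2 + 4 + 3 + 8) / 6 = 27/6 = 4.5
  mean(V) = (1 + 4 + 1 + 6 + 4 + 1) / 6 = 17/6 = 2.8333

Step 2 — sample covariance S[i,j] = (1/(n-1)) · Σ_k (x_{k,i} - mean_i) · (x_{k,j} - mean_j), with n-1 = 5.
  S[U,U] = ((2.5)·(2.5) + (-1.5)·(-1.5) + (-2.5)·(-2.5) + (-0.5)·(-0.5) + (-1.5)·(-1.5) + (3.5)·(3.5)) / 5 = 29.5/5 = 5.9
  S[U,V] = ((2.5)·(-1.8333) + (-1.5)·(1.1667) + (-2.5)·(-1.8333) + (-0.5)·(3.1667) + (-1.5)·(1.1667) + (3.5)·(-1.8333)) / 5 = -11.5/5 = -2.3
  S[V,V] = ((-1.8333)·(-1.8333) + (1.1667)·(1.1667) + (-1.8333)·(-1.8333) + (3.1667)·(3.1667) + (1.1667)·(1.1667) + (-1.8333)·(-1.8333)) / 5 = 22.8333/5 = 4.5667

S is symmetric (S[j,i] = S[i,j]). Assembling:

S = [[5.9, -2.3],
 [-2.3, 4.5667]]


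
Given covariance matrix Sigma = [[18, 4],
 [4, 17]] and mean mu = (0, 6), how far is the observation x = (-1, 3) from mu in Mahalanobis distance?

Step 1 — centre the observation: (x - mu) = (-1, -3).

Step 2 — invert Sigma. det(Sigma) = 18·17 - (4)² = 290.
  Sigma^{-1} = (1/det) · [[d, -b], [-b, a]] = [[0.0586, -0.0138],
 [-0.0138, 0.0621]].

Step 3 — form the quadratic (x - mu)^T · Sigma^{-1} · (x - mu):
  Sigma^{-1} · (x - mu) = (-0.0172, -0.1724).
  (x - mu)^T · [Sigma^{-1} · (x - mu)] = (-1)·(-0.0172) + (-3)·(-0.1724) = 0.5345.

Step 4 — take square root: d = √(0.5345) ≈ 0.7311.

d(x, mu) = √(0.5345) ≈ 0.7311


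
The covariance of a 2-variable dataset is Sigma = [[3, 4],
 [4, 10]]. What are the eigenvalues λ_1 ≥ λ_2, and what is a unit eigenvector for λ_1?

Step 1 — characteristic polynomial of 2×2 Sigma:
  det(Sigma - λI) = λ² - trace · λ + det = 0.
  trace = 3 + 10 = 13, det = 3·10 - (4)² = 14.
Step 2 — discriminant:
  Δ = trace² - 4·det = 169 - 56 = 113.
Step 3 — eigenvalues:
  λ = (trace ± √Δ)/2 = (13 ± 10.6301)/2,
  λ_1 = 11.8151,  λ_2 = 1.1849.

Step 4 — unit eigenvector for λ_1: solve (Sigma - λ_1 I)v = 0. First row:
  (3 - 11.8151)·v_x + (4)·v_y = 0, i.e. (-8.8151)·v_x + (4)·v_y = 0,
  so v ∝ (b, λ_1 - a) = (4, 8.8151) = u.
  ||u|| = √((4)² + (8.8151)²) = √(93.7055) ≈ 9.6802,
  v_1 = u/||u|| ≈ (0.4132, 0.9106) (||v_1|| = 1).

λ_1 = 11.8151,  λ_2 = 1.1849;  v_1 ≈ (0.4132, 0.9106)


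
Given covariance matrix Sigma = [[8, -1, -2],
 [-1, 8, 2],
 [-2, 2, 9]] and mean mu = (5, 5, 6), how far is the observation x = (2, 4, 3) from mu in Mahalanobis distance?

Step 1 — centre the observation: (x - mu) = (-3, -1, -3).

Step 2 — invert Sigma (cofactor / det for 3×3, or solve directly):
  Sigma^{-1} = [[0.1331, 0.0098, 0.0274],
 [0.0098, 0.1331, -0.0274],
 [0.0274, -0.0274, 0.1233]].

Step 3 — form the quadratic (x - mu)^T · Sigma^{-1} · (x - mu):
  Sigma^{-1} · (x - mu) = (-0.4912, -0.0802, -0.4247).
  (x - mu)^T · [Sigma^{-1} · (x - mu)] = (-3)·(-0.4912) + (-1)·(-0.0802) + (-3)·(-0.4247) = 2.8278.

Step 4 — take square root: d = √(2.8278) ≈ 1.6816.

d(x, mu) = √(2.8278) ≈ 1.6816


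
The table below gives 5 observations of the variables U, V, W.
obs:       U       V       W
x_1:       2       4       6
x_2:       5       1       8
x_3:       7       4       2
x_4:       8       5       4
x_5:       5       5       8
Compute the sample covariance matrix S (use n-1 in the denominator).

Step 1 — column means:
  mean(U) = (2 + 5 + 7 + 8 + 5) / 5 = 27/5 = 5.4
  mean(V) = (4 + 1 + 4 + 5 + 5) / 5 = 19/5 = 3.8
  mean(W) = (6 + 8 + 2 + 4 + 8) / 5 = 28/5 = 5.6

Step 2 — sample covariance S[i,j] = (1/(n-1)) · Σ_k (x_{k,i} - mean_i) · (x_{k,j} - mean_j), with n-1 = 4.
  S[U,U] = ((-3.4)·(-3.4) + (-0.4)·(-0.4) + (1.6)·(1.6) + (2.6)·(2.6) + (-0.4)·(-0.4)) / 4 = 21.2/4 = 5.3
  S[U,V] = ((-3.4)·(0.2) + (-0.4)·(-2.8) + (1.6)·(0.2) + (2.6)·(1.2) + (-0.4)·(1.2)) / 4 = 3.4/4 = 0.85
  S[U,W] = ((-3.4)·(0.4) + (-0.4)·(2.4) + (1.6)·(-3.6) + (2.6)·(-1.6) + (-0.4)·(2.4)) / 4 = -13.2/4 = -3.3
  S[V,V] = ((0.2)·(0.2) + (-2.8)·(-2.8) + (0.2)·(0.2) + (1.2)·(1.2) + (1.2)·(1.2)) / 4 = 10.8/4 = 2.7
  S[V,W] = ((0.2)·(0.4) + (-2.8)·(2.4) + (0.2)·(-3.6) + (1.2)·(-1.6) + (1.2)·(2.4)) / 4 = -6.4/4 = -1.6
  S[W,W] = ((0.4)·(0.4) + (2.4)·(2.4) + (-3.6)·(-3.6) + (-1.6)·(-1.6) + (2.4)·(2.4)) / 4 = 27.2/4 = 6.8

S is symmetric (S[j,i] = S[i,j]). Assembling:

S = [[5.3, 0.85, -3.3],
 [0.85, 2.7, -1.6],
 [-3.3, -1.6, 6.8]]


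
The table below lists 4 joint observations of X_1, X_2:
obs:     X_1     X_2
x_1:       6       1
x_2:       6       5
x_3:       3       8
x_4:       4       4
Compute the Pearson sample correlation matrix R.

Step 1 — column means:
  mean(X_1) = (6 + 6 + 3 + 4) / 4 = 19/4 = 4.75
  mean(X_2) = (1 + 5 + 8 + 4) / 4 = 18/4 = 4.5

Step 2 — sample variances and covariances s[i,j] = (1/(n-1)) · Σ_k (x_{k,i} - mean_i) · (x_{k,j} - mean_j), with n-1 = 3:
  s[X_1,X_1] = ((1.25)·(1.25) + (1.25)·(1.25) + (-1.75)·(-1.75) + (-0.75)·(-0.75)) / 3 = 6.75/3 = 2.25
  s[X_1,X_2] = ((1.25)·(-3.5) + (1.25)·(0.5) + (-1.75)·(3.5) + (-0.75)·(-0.5)) / 3 = -9.5/3 = -3.1667
  s[X_2,X_2] = ((-3.5)·(-3.5) + (0.5)·(0.5) + (3.5)·(3.5) + (-0.5)·(-0.5)) / 3 = 25/3 = 8.3333
  Sample standard deviations s_i = √(s[i,i]):
  s(X_1) = √(2.25) = 1.5
  s(X_2) = √(8.3333) = 2.8868

Step 3 — r_{ij} = s_{ij} / (s_i · s_j):
  r[X_1,X_1] = 1 (diagonal).
  r[X_1,X_2] = -3.1667 / (1.5 · 2.8868) = -3.1667 / 4.3301 = -0.7313
  r[X_2,X_2] = 1 (diagonal).

R is symmetric with unit diagonal. Assembling:

R = [[1, -0.7313],
 [-0.7313, 1]]


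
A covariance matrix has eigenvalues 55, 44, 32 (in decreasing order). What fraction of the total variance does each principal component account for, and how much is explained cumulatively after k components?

Step 1 — total variance = trace(Sigma) = Σ λ_i = 55 + 44 + 32 = 131.

Step 2 — fraction explained by component i = λ_i / Σ λ:
  PC1: 55/131 = 0.4198
  PC2: 44/131 = 0.3359
  PC3: 32/131 = 0.2443

Step 3 — cumulative fraction after k components = (λ_1 + ... + λ_k) / Σ λ:
  k = 1: 55/131 = 0.4198
  k = 2: (55 + 44)/131 = 99/131 = 0.7557
  k = 3: (55 + 44 + 32)/131 = 131/131 = 1

Summary (fraction, with percent):

explained: PC1 0.4198 (41.98%), PC2 0.3359 (33.59%), PC3 0.2443 (24.43%);  cumulative: 0.4198, 0.7557, 1


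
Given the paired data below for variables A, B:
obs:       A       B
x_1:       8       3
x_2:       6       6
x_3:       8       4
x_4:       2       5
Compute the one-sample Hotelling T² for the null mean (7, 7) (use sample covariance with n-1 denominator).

Step 1 — sample mean vector:
  mean(A) = (8 + 6 + 8 + 2) / 4 = 24/4 = 6
  mean(B) = (3 + 6 + 4 + 5) / 4 = 18/4 = 4.5
  x̄ = (6, 4.5),  deviation x̄ - mu_0 = (6, 4.5) - (7, 7) = (-1, -2.5).

Step 2 — sample covariance matrix, S[i,j] = (1/(n-1)) · Σ_k (x_{k,i} - mean_i) · (x_{k,j} - mean_j), divisor n-1 = 3:
  S[A,A] = ((2)·(2) + (0)·(0) + (2)·(2) + (-4)·(-4)) / 3 = 24/3 = 8
  S[A,B] = ((2)·(-1.5) + (0)·(1.5) + (2)·(-0.5) + (-4)·(0.5)) / 3 = -6/3 = -2
  S[B,B] = ((-1.5)·(-1.5) + (1.5)·(1.5) + (-0.5)·(-0.5) + (0.5)·(0.5)) / 3 = 5/3 = 1.6667
  S = [[8, -2],
 [-2, 1.6667]].

Step 3 — invert S. det(S) = 8·1.6667 - (-2)² = 9.3333.
  S^{-1} = (1/det) · [[d, -b], [-b, a]] = [[0.1786, 0.2143],
 [0.2143, 0.8571]].

Step 4 — quadratic form (x̄ - mu_0)^T · S^{-1} · (x̄ - mu_0):
  S^{-1} · (x̄ - mu_0) = (-0.7143, -2.3571),
  (x̄ - mu_0)^T · [...] = (-1)·(-0.7143) + (-2.5)·(-2.3571) = 6.6071.

Step 5 — scale by n: T² = 4 · 6.6071 = 26.4286.

T² ≈ 26.4286
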